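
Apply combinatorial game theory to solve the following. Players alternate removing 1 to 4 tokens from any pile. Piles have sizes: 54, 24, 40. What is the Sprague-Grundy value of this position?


Subtraction set: {1, 2, 3, 4}
For this subtraction set, G(n) = n mod 5 (period = max + 1 = 5).
Pile 1 (size 54): G(54) = 54 mod 5 = 4
Pile 2 (size 24): G(24) = 24 mod 5 = 4
Pile 3 (size 40): G(40) = 40 mod 5 = 0
Total Grundy value = XOR of all: 4 XOR 4 XOR 0 = 0

0


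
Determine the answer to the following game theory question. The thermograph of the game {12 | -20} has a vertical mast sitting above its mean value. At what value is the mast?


Game = {12 | -20}, a switch {a | b} with numbers a > b.
Its thermograph has left wall a - t and right wall b + t, which meet at t = (a - b)/2, where both equal (a + b)/2. So the mast (mean value) is at (a + b)/2.
Mean = (12 + (-20))/2 = -8/2 = -4

-4


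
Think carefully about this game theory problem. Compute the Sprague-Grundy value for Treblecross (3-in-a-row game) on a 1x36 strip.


Treblecross: place X on empty cells; 3-in-a-row wins.
Playing within two cells of an existing X lets the opponent win at once, so sensible play treats the cells i-2..i+2 around each X as dead. The player left with no safe cell loses, so this is a normal-play take-away game on strips of safe cells.
Placing X at cell i (0-indexed) of a strip of k safe cells leaves independent strips of sizes max(0, i-2) and max(0, k-i-3). Hence G(k) = mex{ G(max(0,i-2)) XOR G(max(0,k-i-3)) : 0 <= i < k }, with G(0) = 0.
G(1): splits (0,0):0^0=0 -> mex({0}) = 1
G(2): splits (0,0):0^0=0 -> mex({0}) = 1
G(3): splits (0,0):0^0=0 -> mex({0}) = 1
G(4): splits (0,1):0^1=1 (0,0):0^0=0 -> mex({0, 1}) = 2
G(5): splits (0,2):0^1=1 (0,1):0^1=1 (0,0):0^0=0 -> mex({0, 1}) = 2
G(6) = mex({1}) = 0
G(7) = mex({0, 1, 2}) = 3
G(8) = mex({0, 1, 2}) = 3
G(9) = mex({0, 2}) = 1
G(10) = mex({0, 2, 3}) = 1
G(11) = mex({0, 3}) = 1
G(12) = mex({1, 3}) = 0
G(13) = mex({0, 1, 2, 3}) = 4
G(14) = mex({0, 1, 2}) = 3
G(15) = mex({0, 1, 2}) = 3
G(16) = mex({0, 1, 2, 4}) = 3
G(17) = mex({0, 1, 3, 4}) = 2
G(18) = mex({0, 1, 3, 4}) = 2
G(19) = mex({0, 1, 3, 5}) = 2
G(20) = mex({0, 1, 2, 3, 5}) = 4
G(21) = mex({0, 1, 2, 3, 5}) = 4
G(22) = mex({1, 2, 6}) = 0
G(23) = mex({0, 1, 2, 3, 4, 6}) = 5
G(24) = mex({0, 1, 2, 3, 4}) = 5
G(25) = mex({0, 1, 3, 4, 7}) = 2
G(26) = mex({0, 1, 3, 4, 5, 7}) = 2
G(27) = mex({0, 1, 3, 5}) = 2
G(28) = mex({0, 1, 2, 5}) = 3
G(29) = mex({0, 1, 2, 4, 5, 6}) = 3
G(30) = mex({1, 2, 4, 6}) = 0
G(31) = mex({0, 1, 2, 3, 4, 6}) = 5
G(32) = mex({1, 2, 3, 4, 7}) = 0
G(33) = mex({0, 3, 7}) = 1
G(34) = mex({0, 2, 3, 5, 7}) = 1
G(35) = mex({0, 2, 3, 5, 6}) = 1
G(36) = mex({0, 1, 2, 5, 6}) = 3
Therefore G(36) = 3.

3


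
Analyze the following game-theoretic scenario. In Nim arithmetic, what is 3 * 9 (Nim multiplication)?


Nim multiplication is bilinear over XOR: (u XOR v) * w = (u*w) XOR (v*w).
So we split each operand into its bit components and XOR the pairwise Nim products.
3 = 1 + 2 (as XOR of powers of 2).
9 = 1 + 8 (as XOR of powers of 2).
Using the standard Nim-product table on single bits:
  2*2 = 3,   2*4 = 8,   2*8 = 12,
  4*4 = 6,   4*8 = 11,  8*8 = 13,
and  1*x = x (identity), k*l = l*k (commutative).
Pairwise Nim products:
  1 * 1 = 1
  1 * 8 = 8
  2 * 1 = 2
  2 * 8 = 12
XOR them: 1 XOR 8 XOR 2 XOR 12 = 7.
Result: 3 * 9 = 7 (in Nim).

7


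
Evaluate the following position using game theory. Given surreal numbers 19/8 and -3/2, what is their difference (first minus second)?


x = 19/8, y = -3/2
Converting to common denominator: 8
x = 19/8, y = -12/8
x - y = 19/8 - -3/2 = 31/8

31/8


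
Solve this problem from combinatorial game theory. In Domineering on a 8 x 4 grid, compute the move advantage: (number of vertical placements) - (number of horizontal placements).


Board is 8 x 4 (rows x cols).
Left (vertical) placements: (rows-1) * cols = 7 * 4 = 28
Right (horizontal) placements: rows * (cols-1) = 8 * 3 = 24
Advantage = Left - Right = 28 - 24 = 4

4


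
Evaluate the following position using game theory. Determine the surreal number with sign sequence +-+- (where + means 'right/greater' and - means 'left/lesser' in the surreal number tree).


Sign expansion: +-+-
Rule: track bounds (lo, hi), initially (-inf, +inf). On '+', the current value becomes lo and we move to the simplest number in (value, hi): value + 1 if hi = +inf, otherwise the midpoint (value + hi)/2. On '-', the current value becomes hi and we move to value - 1 if lo = -inf, otherwise the midpoint (lo + value)/2.
Start at 0.
Step 1: sign = +, move right. Bounds: (0, +inf). Value = 1
Step 2: sign = -, move left. Bounds: (0, 1). Value = 1/2
Step 3: sign = +, move right. Bounds: (1/2, 1). Value = 3/4
Step 4: sign = -, move left. Bounds: (1/2, 3/4). Value = 5/8
The surreal number with sign expansion +-+- is 5/8.

5/8


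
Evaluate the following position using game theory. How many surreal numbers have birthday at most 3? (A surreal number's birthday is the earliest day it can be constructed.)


Day 0: {|} = 0 is born. Count = 1.
Day n: the number of surreal numbers born by day n is 2^(n+1) - 1.
By day 0: 2^1 - 1 = 1
By day 1: 2^2 - 1 = 3
By day 2: 2^3 - 1 = 7
By day 3: 2^4 - 1 = 15
By day 3: 15 surreal numbers.

15


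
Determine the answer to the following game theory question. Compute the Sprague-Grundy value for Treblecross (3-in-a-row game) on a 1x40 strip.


Treblecross: place X on empty cells; 3-in-a-row wins.
Playing within two cells of an existing X lets the opponent win at once, so sensible play treats the cells i-2..i+2 around each X as dead. The player left with no safe cell loses, so this is a normal-play take-away game on strips of safe cells.
Placing X at cell i (0-indexed) of a strip of k safe cells leaves independent strips of sizes max(0, i-2) and max(0, k-i-3). Hence G(k) = mex{ G(max(0,i-2)) XOR G(max(0,k-i-3)) : 0 <= i < k }, with G(0) = 0.
G(1): splits (0,0):0^0=0 -> mex({0}) = 1
G(2): splits (0,0):0^0=0 -> mex({0}) = 1
G(3): splits (0,0):0^0=0 -> mex({0}) = 1
G(4): splits (0,1):0^1=1 (0,0):0^0=0 -> mex({0, 1}) = 2
G(5): splits (0,2):0^1=1 (0,1):0^1=1 (0,0):0^0=0 -> mex({0, 1}) = 2
G(6) = mex({1}) = 0
G(7) = mex({0, 1, 2}) = 3
G(8) = mex({0, 1, 2}) = 3
G(9) = mex({0, 2}) = 1
G(10) = mex({0, 2, 3}) = 1
G(11) = mex({0, 3}) = 1
G(12) = mex({1, 3}) = 0
G(13) = mex({0, 1, 2, 3}) = 4
G(14) = mex({0, 1, 2}) = 3
G(15) = mex({0, 1, 2}) = 3
G(16) = mex({0, 1, 2, 4}) = 3
G(17) = mex({0, 1, 3, 4}) = 2
G(18) = mex({0, 1, 3, 4}) = 2
G(19) = mex({0, 1, 3, 5}) = 2
G(20) = mex({0, 1, 2, 3, 5}) = 4
G(21) = mex({0, 1, 2, 3, 5}) = 4
G(22) = mex({1, 2, 6}) = 0
G(23) = mex({0, 1, 2, 3, 4, 6}) = 5
G(24) = mex({0, 1, 2, 3, 4}) = 5
G(25) = mex({0, 1, 3, 4, 7}) = 2
G(26) = mex({0, 1, 3, 4, 5, 7}) = 2
G(27) = mex({0, 1, 3, 5}) = 2
G(28) = mex({0, 1, 2, 5}) = 3
G(29) = mex({0, 1, 2, 4, 5, 6}) = 3
G(30) = mex({1, 2, 4, 6}) = 0
G(31) = mex({0, 1, 2, 3, 4, 6}) = 5
G(32) = mex({1, 2, 3, 4, 7}) = 0
G(33) = mex({0, 3, 7}) = 1
G(34) = mex({0, 2, 3, 5, 7}) = 1
G(35) = mex({0, 2, 3, 5, 6}) = 1
G(36) = mex({0, 1, 2, 5, 6}) = 3
G(37) = mex({0, 1, 2, 4, 5, 6}) = 3
G(38) = mex({0, 1, 2, 4}) = 3
G(39) = mex({0, 1, 2, 3, 4, 7}) = 5
G(40) = mex({0, 1, 2, 3, 4, 5, 7}) = 6
Therefore G(40) = 6.

6


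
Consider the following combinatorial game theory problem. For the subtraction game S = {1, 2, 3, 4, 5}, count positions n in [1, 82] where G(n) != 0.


Subtraction set S = {1, 2, 3, 4, 5}, so G(n) = n mod 6.
G(n) = 0 when n is a multiple of 6.
Multiples of 6 in [1, 82]: 13
N-positions (nonzero Grundy) = 82 - 13 = 69

69


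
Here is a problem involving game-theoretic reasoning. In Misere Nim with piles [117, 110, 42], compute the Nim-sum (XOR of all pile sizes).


We need the XOR (exclusive or) of all pile sizes.
After XOR-ing pile 1 (size 117): 0 XOR 117 = 117
After XOR-ing pile 2 (size 110): 117 XOR 110 = 27
After XOR-ing pile 3 (size 42): 27 XOR 42 = 49
The Nim-value of this position is 49.

49


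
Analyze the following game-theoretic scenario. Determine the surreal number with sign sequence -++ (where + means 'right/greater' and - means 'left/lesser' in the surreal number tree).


Sign expansion: -++
Rule: track bounds (lo, hi), initially (-inf, +inf). On '+', the current value becomes lo and we move to the simplest number in (value, hi): value + 1 if hi = +inf, otherwise the midpoint (value + hi)/2. On '-', the current value becomes hi and we move to value - 1 if lo = -inf, otherwise the midpoint (lo + value)/2.
Start at 0.
Step 1: sign = -, move left. Bounds: (-inf, 0). Value = -1
Step 2: sign = +, move right. Bounds: (-1, 0). Value = -1/2
Step 3: sign = +, move right. Bounds: (-1/2, 0). Value = -1/4
The surreal number with sign expansion -++ is -1/4.

-1/4


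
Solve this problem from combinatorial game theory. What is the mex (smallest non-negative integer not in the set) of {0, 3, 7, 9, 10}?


Set = {0, 3, 7, 9, 10}
0 is in the set.
1 is NOT in the set. This is the mex.
mex = 1

1


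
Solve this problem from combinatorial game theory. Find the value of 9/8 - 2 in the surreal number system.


x = 9/8, y = 2
Converting to common denominator: 8
x = 9/8, y = 16/8
x - y = 9/8 - 2 = -7/8

-7/8


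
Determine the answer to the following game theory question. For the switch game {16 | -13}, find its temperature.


The game is {16 | -13}, a switch {a | b} with numbers a > b.
Cooling {a | b} by t gives {a - t | b + t}, which stops being hot when a - t = b + t, i.e. at t = (a - b)/2. So the temperature of a switch is (a - b)/2.
Temperature = (Left option - Right option) / 2
= (16 - (-13)) / 2
= 29 / 2
= 29/2

29/2


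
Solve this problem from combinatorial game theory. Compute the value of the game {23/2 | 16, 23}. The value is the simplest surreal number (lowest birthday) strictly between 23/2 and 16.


Left options: {23/2}, max = 23/2
Right options: {16, 23}, min = 16
All options are numbers and max(Left) < min(Right), so by the simplicity theorem the value is the simplest (earliest-born) number strictly between 23/2 and 16.
Integers 12 through 15 all lie strictly between 23/2 and 16.
Among integers, the simplest (lowest birthday = smallest |n|; 0 is born on day 0, +-n on day n) is 12.
No non-integer in the interval can be simpler: if x is a non-integer in the interval, then floor(x) or ceil(x) also lies in the interval (the interval contains an integer), and both are proper prefixes of x's sign expansion, i.e. born earlier. So the game value is 12.
Game value = 12

12


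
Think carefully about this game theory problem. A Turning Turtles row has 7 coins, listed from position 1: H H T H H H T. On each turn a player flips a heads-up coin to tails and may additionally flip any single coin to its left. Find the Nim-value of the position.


Coins: H H T H H H T
Key fact: a single head at position k behaves exactly like a Nim heap of size k (turning it to T and optionally flipping a coin at j < k corresponds to moving the heap from k to j, or to 0), and heads combine as a disjunctive sum (two heads at the same place would cancel, matching j XOR j = 0). So the Nim-value is the XOR of the 1-indexed positions of the heads.
Face-up positions (1-indexed): [1, 2, 4, 5, 6]
XOR 0 with 1: 0 XOR 1 = 1
XOR 1 with 2: 1 XOR 2 = 3
XOR 3 with 4: 3 XOR 4 = 7
XOR 7 with 5: 7 XOR 5 = 2
XOR 2 with 6: 2 XOR 6 = 4
Nim-value = 4

4


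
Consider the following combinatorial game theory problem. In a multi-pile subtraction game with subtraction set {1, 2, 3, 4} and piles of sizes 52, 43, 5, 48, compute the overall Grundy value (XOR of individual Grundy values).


Subtraction set: {1, 2, 3, 4}
For this subtraction set, G(n) = n mod 5 (period = max + 1 = 5).
Pile 1 (size 52): G(52) = 52 mod 5 = 2
Pile 2 (size 43): G(43) = 43 mod 5 = 3
Pile 3 (size 5): G(5) = 5 mod 5 = 0
Pile 4 (size 48): G(48) = 48 mod 5 = 3
Total Grundy value = XOR of all: 2 XOR 3 XOR 0 XOR 3 = 2

2


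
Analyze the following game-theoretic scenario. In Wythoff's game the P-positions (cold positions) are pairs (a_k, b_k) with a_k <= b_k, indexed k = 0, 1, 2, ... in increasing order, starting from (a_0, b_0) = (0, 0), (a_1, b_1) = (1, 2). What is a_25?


By Wythoff's theorem, a_k = floor(k * phi) and b_k = floor(k * phi^2) = a_k + k, where phi = (1 + sqrt(5))/2 is the golden ratio.
phi = (1 + sqrt(5))/2 = 1.618034
k = 25
k * phi = 25 * 1.618034 = 40.450850
a_25 = floor(k * phi) = 40

40


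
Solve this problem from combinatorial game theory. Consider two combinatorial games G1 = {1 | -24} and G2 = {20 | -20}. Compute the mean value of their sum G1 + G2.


G1 = {1 | -24}, G2 = {20 | -20}
Each is a switch {a | b} with numbers a > b; its mean value is (a + b)/2, and mean value is additive over game sums: m(G1 + G2) = m(G1) + m(G2).
Mean of G1 = (1 + (-24))/2 = -23/2 = -23/2
Mean of G2 = (20 + (-20))/2 = 0/2 = 0
Mean of G1 + G2 = -23/2 + 0 = -23/2

-23/2


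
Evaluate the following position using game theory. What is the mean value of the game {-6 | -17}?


Game = {-6 | -17}, a switch {a | b} with numbers a > b.
Its thermograph has left wall a - t and right wall b + t, which meet at t = (a - b)/2, where both equal (a + b)/2. So the mast (mean value) is at (a + b)/2.
Mean = (-6 + (-17))/2 = -23/2 = -23/2

-23/2


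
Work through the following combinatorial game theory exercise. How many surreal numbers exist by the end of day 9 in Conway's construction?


Day 0: {|} = 0 is born. Count = 1.
Day n: the number of surreal numbers born by day n is 2^(n+1) - 1.
By day 0: 2^1 - 1 = 1
By day 1: 2^2 - 1 = 3
By day 2: 2^3 - 1 = 7
By day 3: 2^4 - 1 = 15
By day 4: 2^5 - 1 = 31
By day 5: 2^6 - 1 = 63
By day 6: 2^7 - 1 = 127
By day 7: 2^8 - 1 = 255
By day 8: 2^9 - 1 = 511
By day 9: 2^10 - 1 = 1023
By day 9: 1023 surreal numbers.

1023


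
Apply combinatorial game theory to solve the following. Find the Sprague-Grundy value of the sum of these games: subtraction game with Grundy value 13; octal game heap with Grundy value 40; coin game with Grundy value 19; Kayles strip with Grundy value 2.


By the Sprague-Grundy theorem, the Grundy value of a sum of games is the XOR of individual Grundy values.
subtraction game: Grundy value = 13. Running XOR: 0 XOR 13 = 13
octal game heap: Grundy value = 40. Running XOR: 13 XOR 40 = 37
coin game: Grundy value = 19. Running XOR: 37 XOR 19 = 54
Kayles strip: Grundy value = 2. Running XOR: 54 XOR 2 = 52
The combined Grundy value is 52.

52


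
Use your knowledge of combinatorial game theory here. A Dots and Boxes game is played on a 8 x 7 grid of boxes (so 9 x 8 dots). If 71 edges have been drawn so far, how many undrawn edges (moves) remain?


Grid: 8 x 7 boxes, i.e. 9 rows and 8 columns of dots.
Horizontal edges: (rows + 1) * cols = 9 * 7 = 63
Vertical edges: rows * (cols + 1) = 8 * 8 = 64
Total edges: 63 + 64 = 127
Edges drawn: 71
Remaining: 127 - 71 = 56

56


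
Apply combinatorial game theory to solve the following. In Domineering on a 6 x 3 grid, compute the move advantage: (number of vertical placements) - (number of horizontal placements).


Board is 6 x 3 (rows x cols).
Left (vertical) placements: (rows-1) * cols = 5 * 3 = 15
Right (horizontal) placements: rows * (cols-1) = 6 * 2 = 12
Advantage = Left - Right = 15 - 12 = 3

3


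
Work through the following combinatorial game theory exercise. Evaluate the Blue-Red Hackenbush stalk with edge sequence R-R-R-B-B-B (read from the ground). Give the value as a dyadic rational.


Edges (from ground): R-R-R-B-B-B
By Berlekamp's sign-expansion rule, a Blue-Red Hackenbush stalk has the value of the surreal number whose sign sequence is the edge sequence with B -> + and R -> -.
Sign sequence: ---+++
Trace the sign expansion in the surreal number tree, starting from 0:
Edge 1: R (sign -) -> bounds (-inf, 0), value = -1
Edge 2: R (sign -) -> bounds (-inf, -1), value = -2
Edge 3: R (sign -) -> bounds (-inf, -2), value = -3
Edge 4: B (sign +) -> bounds (-3, -2), value = -5/2
Edge 5: B (sign +) -> bounds (-5/2, -2), value = -9/4
Edge 6: B (sign +) -> bounds (-9/4, -2), value = -17/8
Game value = -17/8

-17/8


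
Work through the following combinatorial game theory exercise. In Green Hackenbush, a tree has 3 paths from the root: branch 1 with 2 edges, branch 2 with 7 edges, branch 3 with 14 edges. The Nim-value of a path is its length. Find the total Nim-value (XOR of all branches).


The tree has 3 branches from the ground vertex.
In Green Hackenbush, the Nim-value of a simple path of length k is k.
Branch 1: length 2, Nim-value = 2
Branch 2: length 7, Nim-value = 7
Branch 3: length 14, Nim-value = 14
Total Nim-value = XOR of all branch values:
0 XOR 2 = 2
2 XOR 7 = 5
5 XOR 14 = 11
Nim-value of the tree = 11

11


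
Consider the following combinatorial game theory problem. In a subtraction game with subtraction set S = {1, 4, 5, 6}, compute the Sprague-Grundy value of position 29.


The subtraction set is S = {1, 4, 5, 6}.
G(k) = mex{ G(k - s) : s in S, s <= k }. We compute iteratively: G(0) = 0.
G(1) = mex({0}) = 1
G(2) = mex({1}) = 0
G(3) = mex({0}) = 1
G(4) = mex({0, 1}) = 2
G(5) = mex({0, 1, 2}) = 3
G(6) = mex({0, 1, 3}) = 2
G(7) = mex({0, 1, 2}) = 3
G(8) = mex({0, 1, 2, 3}) = 4
G(9) = mex({1, 2, 3, 4}) = 0
G(10) = mex({0, 2, 3}) = 1
G(11) = mex({1, 2, 3}) = 0
G(12) = mex({0, 2, 3, 4}) = 1
G(13) = mex({0, 1, 3, 4}) = 2
G(14) = mex({0, 1, 2, 4}) = 3
Observe that G(9)..G(14) = 0, 1, 0, 1, 2, 3 repeats G(0)..G(5) = 0, 1, 0, 1, 2, 3.
For k >= max(S) = 6, G(k) is determined by the previous 6 values G(k-6)..G(k-1); a window of 6 consecutive values has recurred shifted by 9, so by induction G(k + 9) = G(k) for all k >= 0: the sequence is periodic from the start with period 9.
One period: G(0..8) = 0, 1, 0, 1, 2, 3, 2, 3, 4.
29 mod 9 = 2, so G(29) = G(2) = 0.

0


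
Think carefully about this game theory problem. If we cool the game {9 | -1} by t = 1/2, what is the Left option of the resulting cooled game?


Original game: {9 | -1} (a switch {a | b} with a > b).
Cooling by t (for t below the temperature (a - b)/2 = 5) taxes each move by t: {a | b} cooled by t is {a - t | b + t}.
Cooling amount: t = 1/2
Cooled Left option: 9 - 1/2 = 17/2
Cooled Right option: -1 + 1/2 = -1/2
Cooled game: {17/2 | -1/2}
Left option = 17/2

17/2


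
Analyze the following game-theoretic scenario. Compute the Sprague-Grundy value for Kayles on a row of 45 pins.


Kayles: a move removes 1 or 2 adjacent pins from a contiguous row.
Removing pins from a row of k leaves two independent rows (a, b) with a + b = k - 1 (one pin) or a + b = k - 2 (two pins); an end removal gives a = 0.
By Sprague-Grundy, G(k) = mex{ G(a) XOR G(b) } over all these splits. G(0) = 0.
G(1): splits (0,0):0^0=0 -> mex({0}) = 1
G(2): splits (0,1):0^1=1 (0,0):0^0=0 -> mex({0, 1}) = 2
G(3): splits (0,2):0^2=2 (1,1):1^1=0 (0,1):0^1=1 -> mex({0, 1, 2}) = 3
G(4): splits (0,3):0^3=3 (1,2):1^2=3 (0,2):0^2=2 (1,1):1^1=0 -> mex({0, 2, 3}) = 1
G(5): splits (0,4):0^1=1 (1,3):1^3=2 (2,2):2^2=0 (0,3):0^3=3 (1,2):1^2=3 -> mex({0, 1, 2, 3}) = 4
G(6) = mex({0, 1, 2, 4}) = 3
G(7) = mex({0, 1, 3, 4, 5}) = 2
G(8) = mex({0, 2, 3, 5, 6}) = 1
G(9) = mex({0, 1, 2, 3, 6, 7}) = 4
G(10) = mex({0, 1, 3, 4, 5, 7}) = 2
G(11) = mex({0, 1, 2, 3, 4, 5}) = 6
G(12) = mex({0, 1, 2, 3, 5, 6, 7}) = 4
G(13) = mex({0, 2, 3, 4, 6, 7}) = 1
G(14) = mex({0, 1, 4, 5, 6, 7}) = 2
G(15) = mex({0, 1, 2, 3, 4, 5, 6}) = 7
G(16) = mex({0, 2, 3, 5, 6, 7}) = 1
G(17) = mex({0, 1, 2, 3, 5, 6, 7}) = 4
G(18) = mex({0, 1, 2, 4, 5, 6}) = 3
G(19) = mex({0, 1, 3, 4, 5, 7}) = 2
G(20) = mex({0, 2, 3, 4, 5, 6, 7}) = 1
G(21) = mex({0, 1, 2, 3, 5, 6, 7}) = 4
G(22) = mex({0, 1, 2, 3, 4, 5, 7}) = 6
G(23) = mex({0, 1, 2, 3, 4, 5, 6}) = 7
G(24) = mex({0, 1, 2, 3, 5, 6, 7}) = 4
G(25) = mex({0, 2, 3, 4, 6, 7}) = 1
G(26) = mex({0, 1, 3, 4, 5, 6, 7}) = 2
G(27) = mex({0, 1, 2, 3, 4, 5, 6, 7}) = 8
G(28) = mex({0, 1, 2, 3, 4, 6, 7, 8}) = 5
G(29) = mex({0, 1, 2, 3, 5, 6, 7, 8, 9}) = 4
G(30) = mex({0, 1, 2, 3, 4, 5, 6, 9, 10}) = 7
G(31) = mex({0, 1, 3, 4, 5, 7, 10, 11}) = 2
G(32) = mex({0, 2, 3, 4, 5, 6, 7, 9, 11}) = 1
G(33) = mex({0, 1, 2, 3, 4, 5, 6, 7, 9, 12}) = 8
G(34) = mex({0, 1, 2, 3, 4, 5, 7, 8, 11, 12}) = 6
G(35) = mex({0, 1, 2, 3, 4, 5, 6, 8, 9, 10, 11}) = 7
G(36) = mex({0, 1, 2, 3, 5, 6, 7, 9, 10}) = 4
G(37) = mex({0, 2, 3, 4, 6, 7, 9, 10, 11, 12}) = 1
G(38) = mex({0, 1, 3, 4, 5, 6, 7, 9, 10, 11, 12}) = 2
G(39) = mex({0, 1, 2, 4, 5, 6, 7, 9, 10, 12, 14}) = 3
G(40) = mex({0, 2, 3, 4, 6, 7, 11, 12, 14}) = 1
G(41) = mex({0, 1, 2, 3, 5, 6, 7, 9, 10, 11, 12}) = 4
G(42) = mex({0, 1, 2, 3, 4, 5, 6, 9, 10}) = 7
G(43) = mex({0, 1, 3, 4, 5, 7, 9, 10, 12, 15}) = 2
G(44) = mex({0, 2, 3, 4, 5, 6, 7, 9, 10, 12, 15}) = 1
G(45) = mex({0, 1, 2, 3, 4, 5, 6, 7, 9, 10, 12, 14}) = 8
Therefore G(45) = 8.

8


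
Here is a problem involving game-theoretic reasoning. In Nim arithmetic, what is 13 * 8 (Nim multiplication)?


Nim multiplication is bilinear over XOR: (u XOR v) * w = (u*w) XOR (v*w).
So we split each operand into its bit components and XOR the pairwise Nim products.
13 = 1 + 4 + 8 (as XOR of powers of 2).
8 = 8 (as XOR of powers of 2).
Using the standard Nim-product table on single bits:
  2*2 = 3,   2*4 = 8,   2*8 = 12,
  4*4 = 6,   4*8 = 11,  8*8 = 13,
and  1*x = x (identity), k*l = l*k (commutative).
Pairwise Nim products:
  1 * 8 = 8
  4 * 8 = 11
  8 * 8 = 13
XOR them: 8 XOR 11 XOR 13 = 14.
Result: 13 * 8 = 14 (in Nim).

14


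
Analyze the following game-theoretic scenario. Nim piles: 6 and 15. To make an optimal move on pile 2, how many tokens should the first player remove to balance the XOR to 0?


Piles: 6 and 15
Current XOR: 6 XOR 15 = 9 (non-zero, so this is an N-position).
To make the XOR zero, we need to find a move that balances the piles.
For pile 2 (size 15): target = 15 XOR 9 = 6
We reduce pile 2 from 15 to 6.
Tokens removed: 15 - 6 = 9
Verification: 6 XOR 6 = 0

9


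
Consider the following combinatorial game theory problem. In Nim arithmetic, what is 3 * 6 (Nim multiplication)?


Nim multiplication is bilinear over XOR: (u XOR v) * w = (u*w) XOR (v*w).
So we split each operand into its bit components and XOR the pairwise Nim products.
3 = 1 + 2 (as XOR of powers of 2).
6 = 2 + 4 (as XOR of powers of 2).
Using the standard Nim-product table on single bits:
  2*2 = 3,   2*4 = 8,   2*8 = 12,
  4*4 = 6,   4*8 = 11,  8*8 = 13,
and  1*x = x (identity), k*l = l*k (commutative).
Pairwise Nim products:
  1 * 2 = 2
  1 * 4 = 4
  2 * 2 = 3
  2 * 4 = 8
XOR them: 2 XOR 4 XOR 3 XOR 8 = 13.
Result: 3 * 6 = 13 (in Nim).

13


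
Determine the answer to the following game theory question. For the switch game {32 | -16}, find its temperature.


The game is {32 | -16}, a switch {a | b} with numbers a > b.
Cooling {a | b} by t gives {a - t | b + t}, which stops being hot when a - t = b + t, i.e. at t = (a - b)/2. So the temperature of a switch is (a - b)/2.
Temperature = (Left option - Right option) / 2
= (32 - (-16)) / 2
= 48 / 2
= 24

24


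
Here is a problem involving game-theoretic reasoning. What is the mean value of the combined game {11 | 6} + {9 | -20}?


G1 = {11 | 6}, G2 = {9 | -20}
Each is a switch {a | b} with numbers a > b; its mean value is (a + b)/2, and mean value is additive over game sums: m(G1 + G2) = m(G1) + m(G2).
Mean of G1 = (11 + (6))/2 = 17/2 = 17/2
Mean of G2 = (9 + (-20))/2 = -11/2 = -11/2
Mean of G1 + G2 = 17/2 + -11/2 = 3

3


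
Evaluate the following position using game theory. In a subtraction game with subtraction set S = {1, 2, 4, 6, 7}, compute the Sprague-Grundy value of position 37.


The subtraction set is S = {1, 2, 4, 6, 7}.
G(k) = mex{ G(k - s) : s in S, s <= k }. We compute iteratively: G(0) = 0.
G(1) = mex({0}) = 1
G(2) = mex({0, 1}) = 2
G(3) = mex({1, 2}) = 0
G(4) = mex({0, 2}) = 1
G(5) = mex({0, 1}) = 2
G(6) = mex({0, 1, 2}) = 3
G(7) = mex({0, 1, 2, 3}) = 4
G(8) = mex({1, 2, 3, 4}) = 0
G(9) = mex({0, 2, 4}) = 1
G(10) = mex({0, 1, 3}) = 2
G(11) = mex({1, 2, 4}) = 0
G(12) = mex({0, 2, 3}) = 1
G(13) = mex({0, 1, 3, 4}) = 2
G(14) = mex({0, 1, 2, 4}) = 3
Observe that G(8)..G(14) = 0, 1, 2, 0, 1, 2, 3 repeats G(0)..G(6) = 0, 1, 2, 0, 1, 2, 3.
For k >= max(S) = 7, G(k) is determined by the previous 7 values G(k-7)..G(k-1); a window of 7 consecutive values has recurred shifted by 8, so by induction G(k + 8) = G(k) for all k >= 0: the sequence is periodic from the start with period 8.
One period: G(0..7) = 0, 1, 2, 0, 1, 2, 3, 4.
37 mod 8 = 5, so G(37) = G(5) = 2.

2


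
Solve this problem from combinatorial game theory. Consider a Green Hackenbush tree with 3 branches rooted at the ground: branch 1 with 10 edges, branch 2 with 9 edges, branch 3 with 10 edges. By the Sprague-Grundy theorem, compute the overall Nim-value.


The tree has 3 branches from the ground vertex.
In Green Hackenbush, the Nim-value of a simple path of length k is k.
Branch 1: length 10, Nim-value = 10
Branch 2: length 9, Nim-value = 9
Branch 3: length 10, Nim-value = 10
Total Nim-value = XOR of all branch values:
0 XOR 10 = 10
10 XOR 9 = 3
3 XOR 10 = 9
Nim-value of the tree = 9

9


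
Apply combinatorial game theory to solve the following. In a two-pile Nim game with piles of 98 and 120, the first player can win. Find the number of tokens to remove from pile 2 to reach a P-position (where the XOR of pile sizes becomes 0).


Piles: 98 and 120
Current XOR: 98 XOR 120 = 26 (non-zero, so this is an N-position).
To make the XOR zero, we need to find a move that balances the piles.
For pile 2 (size 120): target = 120 XOR 26 = 98
We reduce pile 2 from 120 to 98.
Tokens removed: 120 - 98 = 22
Verification: 98 XOR 98 = 0

22


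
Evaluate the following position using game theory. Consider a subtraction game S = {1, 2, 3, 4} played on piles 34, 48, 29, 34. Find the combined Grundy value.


Subtraction set: {1, 2, 3, 4}
For this subtraction set, G(n) = n mod 5 (period = max + 1 = 5).
Pile 1 (size 34): G(34) = 34 mod 5 = 4
Pile 2 (size 48): G(48) = 48 mod 5 = 3
Pile 3 (size 29): G(29) = 29 mod 5 = 4
Pile 4 (size 34): G(34) = 34 mod 5 = 4
Total Grundy value = XOR of all: 4 XOR 3 XOR 4 XOR 4 = 7

7


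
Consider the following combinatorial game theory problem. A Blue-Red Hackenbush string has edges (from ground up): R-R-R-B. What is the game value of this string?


Edges (from ground): R-R-R-B
By Berlekamp's sign-expansion rule, a Blue-Red Hackenbush stalk has the value of the surreal number whose sign sequence is the edge sequence with B -> + and R -> -.
Sign sequence: ---+
Trace the sign expansion in the surreal number tree, starting from 0:
Edge 1: R (sign -) -> bounds (-inf, 0), value = -1
Edge 2: R (sign -) -> bounds (-inf, -1), value = -2
Edge 3: R (sign -) -> bounds (-inf, -2), value = -3
Edge 4: B (sign +) -> bounds (-3, -2), value = -5/2
Game value = -5/2

-5/2


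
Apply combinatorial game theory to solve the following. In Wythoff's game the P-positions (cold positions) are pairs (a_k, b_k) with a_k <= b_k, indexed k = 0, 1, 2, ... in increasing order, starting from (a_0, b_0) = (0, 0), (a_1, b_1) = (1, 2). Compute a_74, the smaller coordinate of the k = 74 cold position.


By Wythoff's theorem, a_k = floor(k * phi) and b_k = floor(k * phi^2) = a_k + k, where phi = (1 + sqrt(5))/2 is the golden ratio.
phi = (1 + sqrt(5))/2 = 1.618034
k = 74
k * phi = 74 * 1.618034 = 119.734515
a_74 = floor(k * phi) = 119

119


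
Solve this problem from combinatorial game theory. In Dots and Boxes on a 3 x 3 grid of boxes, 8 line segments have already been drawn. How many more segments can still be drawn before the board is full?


Grid: 3 x 3 boxes, i.e. 4 rows and 4 columns of dots.
Horizontal edges: (rows + 1) * cols = 4 * 3 = 12
Vertical edges: rows * (cols + 1) = 3 * 4 = 12
Total edges: 12 + 12 = 24
Edges drawn: 8
Remaining: 24 - 8 = 16

16


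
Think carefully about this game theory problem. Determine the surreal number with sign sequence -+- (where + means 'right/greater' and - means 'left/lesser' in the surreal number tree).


Sign expansion: -+-
Rule: track bounds (lo, hi), initially (-inf, +inf). On '+', the current value becomes lo and we move to the simplest number in (value, hi): value + 1 if hi = +inf, otherwise the midpoint (value + hi)/2. On '-', the current value becomes hi and we move to value - 1 if lo = -inf, otherwise the midpoint (lo + value)/2.
Start at 0.
Step 1: sign = -, move left. Bounds: (-inf, 0). Value = -1
Step 2: sign = +, move right. Bounds: (-1, 0). Value = -1/2
Step 3: sign = -, move left. Bounds: (-1, -1/2). Value = -3/4
The surreal number with sign expansion -+- is -3/4.

-3/4


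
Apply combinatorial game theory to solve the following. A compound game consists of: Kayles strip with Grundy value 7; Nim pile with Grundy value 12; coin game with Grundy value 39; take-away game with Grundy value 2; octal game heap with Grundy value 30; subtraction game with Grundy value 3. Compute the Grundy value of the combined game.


By the Sprague-Grundy theorem, the Grundy value of a sum of games is the XOR of individual Grundy values.
Kayles strip: Grundy value = 7. Running XOR: 0 XOR 7 = 7
Nim pile: Grundy value = 12. Running XOR: 7 XOR 12 = 11
coin game: Grundy value = 39. Running XOR: 11 XOR 39 = 44
take-away game: Grundy value = 2. Running XOR: 44 XOR 2 = 46
octal game heap: Grundy value = 30. Running XOR: 46 XOR 30 = 48
subtraction game: Grundy value = 3. Running XOR: 48 XOR 3 = 51
The combined Grundy value is 51.

51


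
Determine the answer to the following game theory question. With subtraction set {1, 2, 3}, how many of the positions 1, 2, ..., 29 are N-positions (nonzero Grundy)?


Subtraction set S = {1, 2, 3}, so G(n) = n mod 4.
G(n) = 0 when n is a multiple of 4.
Multiples of 4 in [1, 29]: 7
N-positions (nonzero Grundy) = 29 - 7 = 22

22


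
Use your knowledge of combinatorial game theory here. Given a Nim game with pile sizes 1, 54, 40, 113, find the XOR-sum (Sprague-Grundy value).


We need the XOR (exclusive or) of all pile sizes.
After XOR-ing pile 1 (size 1): 0 XOR 1 = 1
After XOR-ing pile 2 (size 54): 1 XOR 54 = 55
After XOR-ing pile 3 (size 40): 55 XOR 40 = 31
After XOR-ing pile 4 (size 113): 31 XOR 113 = 110
The Nim-value of this position is 110.

110


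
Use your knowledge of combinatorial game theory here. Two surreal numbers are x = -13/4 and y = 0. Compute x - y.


x = -13/4, y = 0
Converting to common denominator: 4
x = -13/4, y = 0/4
x - y = -13/4 - 0 = -13/4

-13/4


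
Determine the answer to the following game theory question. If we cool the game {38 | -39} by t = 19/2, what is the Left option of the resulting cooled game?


Original game: {38 | -39} (a switch {a | b} with a > b).
Cooling by t (for t below the temperature (a - b)/2 = 77/2) taxes each move by t: {a | b} cooled by t is {a - t | b + t}.
Cooling amount: t = 19/2
Cooled Left option: 38 - 19/2 = 57/2
Cooled Right option: -39 + 19/2 = -59/2
Cooled game: {57/2 | -59/2}
Left option = 57/2

57/2


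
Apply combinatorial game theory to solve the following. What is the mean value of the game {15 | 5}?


Game = {15 | 5}, a switch {a | b} with numbers a > b.
Its thermograph has left wall a - t and right wall b + t, which meet at t = (a - b)/2, where both equal (a + b)/2. So the mast (mean value) is at (a + b)/2.
Mean = (15 + (5))/2 = 20/2 = 10

10


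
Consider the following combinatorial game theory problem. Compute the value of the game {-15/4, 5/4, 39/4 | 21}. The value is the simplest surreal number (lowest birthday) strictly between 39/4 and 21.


Left options: {-15/4, 5/4, 39/4}, max = 39/4
Right options: {21}, min = 21
All options are numbers and max(Left) < min(Right), so by the simplicity theorem the value is the simplest (earliest-born) number strictly between 39/4 and 21.
Integers 10 through 20 all lie strictly between 39/4 and 21.
Among integers, the simplest (lowest birthday = smallest |n|; 0 is born on day 0, +-n on day n) is 10.
No non-integer in the interval can be simpler: if x is a non-integer in the interval, then floor(x) or ceil(x) also lies in the interval (the interval contains an integer), and both are proper prefixes of x's sign expansion, i.e. born earlier. So the game value is 10.
Game value = 10

10


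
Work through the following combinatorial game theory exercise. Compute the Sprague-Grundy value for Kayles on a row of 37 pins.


Kayles: a move removes 1 or 2 adjacent pins from a contiguous row.
Removing pins from a row of k leaves two independent rows (a, b) with a + b = k - 1 (one pin) or a + b = k - 2 (two pins); an end removal gives a = 0.
By Sprague-Grundy, G(k) = mex{ G(a) XOR G(b) } over all these splits. G(0) = 0.
G(1): splits (0,0):0^0=0 -> mex({0}) = 1
G(2): splits (0,1):0^1=1 (0,0):0^0=0 -> mex({0, 1}) = 2
G(3): splits (0,2):0^2=2 (1,1):1^1=0 (0,1):0^1=1 -> mex({0, 1, 2}) = 3
G(4): splits (0,3):0^3=3 (1,2):1^2=3 (0,2):0^2=2 (1,1):1^1=0 -> mex({0, 2, 3}) = 1
G(5): splits (0,4):0^1=1 (1,3):1^3=2 (2,2):2^2=0 (0,3):0^3=3 (1,2):1^2=3 -> mex({0, 1, 2, 3}) = 4
G(6) = mex({0, 1, 2, 4}) = 3
G(7) = mex({0, 1, 3, 4, 5}) = 2
G(8) = mex({0, 2, 3, 5, 6}) = 1
G(9) = mex({0, 1, 2, 3, 6, 7}) = 4
G(10) = mex({0, 1, 3, 4, 5, 7}) = 2
G(11) = mex({0, 1, 2, 3, 4, 5}) = 6
G(12) = mex({0, 1, 2, 3, 5, 6, 7}) = 4
G(13) = mex({0, 2, 3, 4, 6, 7}) = 1
G(14) = mex({0, 1, 4, 5, 6, 7}) = 2
G(15) = mex({0, 1, 2, 3, 4, 5, 6}) = 7
G(16) = mex({0, 2, 3, 5, 6, 7}) = 1
G(17) = mex({0, 1, 2, 3, 5, 6, 7}) = 4
G(18) = mex({0, 1, 2, 4, 5, 6}) = 3
G(19) = mex({0, 1, 3, 4, 5, 7}) = 2
G(20) = mex({0, 2, 3, 4, 5, 6, 7}) = 1
G(21) = mex({0, 1, 2, 3, 5, 6, 7}) = 4
G(22) = mex({0, 1, 2, 3, 4, 5, 7}) = 6
G(23) = mex({0, 1, 2, 3, 4, 5, 6}) = 7
G(24) = mex({0, 1, 2, 3, 5, 6, 7}) = 4
G(25) = mex({0, 2, 3, 4, 6, 7}) = 1
G(26) = mex({0, 1, 3, 4, 5, 6, 7}) = 2
G(27) = mex({0, 1, 2, 3, 4, 5, 6, 7}) = 8
G(28) = mex({0, 1, 2, 3, 4, 6, 7, 8}) = 5
G(29) = mex({0, 1, 2, 3, 5, 6, 7, 8, 9}) = 4
G(30) = mex({0, 1, 2, 3, 4, 5, 6, 9, 10}) = 7
G(31) = mex({0, 1, 3, 4, 5, 7, 10, 11}) = 2
G(32) = mex({0, 2, 3, 4, 5, 6, 7, 9, 11}) = 1
G(33) = mex({0, 1, 2, 3, 4, 5, 6, 7, 9, 12}) = 8
G(34) = mex({0, 1, 2, 3, 4, 5, 7, 8, 11, 12}) = 6
G(35) = mex({0, 1, 2, 3, 4, 5, 6, 8, 9, 10, 11}) = 7
G(36) = mex({0, 1, 2, 3, 5, 6, 7, 9, 10}) = 4
G(37) = mex({0, 2, 3, 4, 6, 7, 9, 10, 11, 12}) = 1
Therefore G(37) = 1.

1


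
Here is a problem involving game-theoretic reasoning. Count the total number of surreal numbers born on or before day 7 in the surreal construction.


Day 0: {|} = 0 is born. Count = 1.
Day n: the number of surreal numbers born by day n is 2^(n+1) - 1.
By day 0: 2^1 - 1 = 1
By day 1: 2^2 - 1 = 3
By day 2: 2^3 - 1 = 7
By day 3: 2^4 - 1 = 15
By day 4: 2^5 - 1 = 31
By day 5: 2^6 - 1 = 63
By day 6: 2^7 - 1 = 127
By day 7: 2^8 - 1 = 255
By day 7: 255 surreal numbers.

255


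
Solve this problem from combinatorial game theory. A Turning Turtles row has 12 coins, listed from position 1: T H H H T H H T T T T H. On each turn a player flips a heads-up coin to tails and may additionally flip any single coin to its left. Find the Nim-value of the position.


Coins: T H H H T H H T T T T H
Key fact: a single head at position k behaves exactly like a Nim heap of size k (turning it to T and optionally flipping a coin at j < k corresponds to moving the heap from k to j, or to 0), and heads combine as a disjunctive sum (two heads at the same place would cancel, matching j XOR j = 0). So the Nim-value is the XOR of the 1-indexed positions of the heads.
Face-up positions (1-indexed): [2, 3, 4, 6, 7, 12]
XOR 0 with 2: 0 XOR 2 = 2
XOR 2 with 3: 2 XOR 3 = 1
XOR 1 with 4: 1 XOR 4 = 5
XOR 5 with 6: 5 XOR 6 = 3
XOR 3 with 7: 3 XOR 7 = 4
XOR 4 with 12: 4 XOR 12 = 8
Nim-value = 8

8


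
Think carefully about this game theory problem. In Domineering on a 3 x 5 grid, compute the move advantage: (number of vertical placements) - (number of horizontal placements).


Board is 3 x 5 (rows x cols).
Left (vertical) placements: (rows-1) * cols = 2 * 5 = 10
Right (horizontal) placements: rows * (cols-1) = 3 * 4 = 12
Advantage = Left - Right = 10 - 12 = -2

-2


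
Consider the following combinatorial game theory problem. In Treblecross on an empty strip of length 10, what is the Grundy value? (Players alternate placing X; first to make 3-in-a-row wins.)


Treblecross: place X on empty cells; 3-in-a-row wins.
Playing within two cells of an existing X lets the opponent win at once, so sensible play treats the cells i-2..i+2 around each X as dead. The player left with no safe cell loses, so this is a normal-play take-away game on strips of safe cells.
Placing X at cell i (0-indexed) of a strip of k safe cells leaves independent strips of sizes max(0, i-2) and max(0, k-i-3). Hence G(k) = mex{ G(max(0,i-2)) XOR G(max(0,k-i-3)) : 0 <= i < k }, with G(0) = 0.
G(1): splits (0,0):0^0=0 -> mex({0}) = 1
G(2): splits (0,0):0^0=0 -> mex({0}) = 1
G(3): splits (0,0):0^0=0 -> mex({0}) = 1
G(4): splits (0,1):0^1=1 (0,0):0^0=0 -> mex({0, 1}) = 2
G(5): splits (0,2):0^1=1 (0,1):0^1=1 (0,0):0^0=0 -> mex({0, 1}) = 2
G(6) = mex({1}) = 0
G(7) = mex({0, 1, 2}) = 3
G(8) = mex({0, 1, 2}) = 3
G(9) = mex({0, 2}) = 1
G(10) = mex({0, 2, 3}) = 1
Therefore G(10) = 1.

1


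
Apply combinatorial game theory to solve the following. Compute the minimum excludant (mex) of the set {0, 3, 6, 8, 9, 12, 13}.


Set = {0, 3, 6, 8, 9, 12, 13}
0 is in the set.
1 is NOT in the set. This is the mex.
mex = 1

1


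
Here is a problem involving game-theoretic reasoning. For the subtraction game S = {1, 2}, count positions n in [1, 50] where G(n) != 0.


Subtraction set S = {1, 2}, so G(n) = n mod 3.
G(n) = 0 when n is a multiple of 3.
Multiples of 3 in [1, 50]: 16
N-positions (nonzero Grundy) = 50 - 16 = 34

34


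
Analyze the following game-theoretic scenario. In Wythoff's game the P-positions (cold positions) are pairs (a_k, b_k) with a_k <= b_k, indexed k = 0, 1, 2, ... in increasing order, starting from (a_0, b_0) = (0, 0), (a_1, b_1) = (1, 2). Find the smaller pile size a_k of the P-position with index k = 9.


By Wythoff's theorem, a_k = floor(k * phi) and b_k = floor(k * phi^2) = a_k + k, where phi = (1 + sqrt(5))/2 is the golden ratio.
phi = (1 + sqrt(5))/2 = 1.618034
k = 9
k * phi = 9 * 1.618034 = 14.562306
a_9 = floor(k * phi) = 14

14


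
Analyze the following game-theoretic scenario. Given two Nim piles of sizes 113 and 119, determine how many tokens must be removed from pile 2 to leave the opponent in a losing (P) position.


Piles: 113 and 119
Current XOR: 113 XOR 119 = 6 (non-zero, so this is an N-position).
To make the XOR zero, we need to find a move that balances the piles.
For pile 2 (size 119): target = 119 XOR 6 = 113
We reduce pile 2 from 119 to 113.
Tokens removed: 119 - 113 = 6
Verification: 113 XOR 113 = 0

6


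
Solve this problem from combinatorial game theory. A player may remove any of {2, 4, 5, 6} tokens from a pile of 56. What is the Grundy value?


The subtraction set is S = {2, 4, 5, 6}.
G(k) = mex{ G(k - s) : s in S, s <= k }. We compute iteratively: G(0) = 0.
G(1) = mex({}) = 0
G(2) = mex({0}) = 1
G(3) = mex({0}) = 1
G(4) = mex({0, 1}) = 2
G(5) = mex({0, 1}) = 2
G(6) = mex({0, 1, 2}) = 3
G(7) = mex({0, 1, 2}) = 3
G(8) = mex({1, 2, 3}) = 0
G(9) = mex({1, 2, 3}) = 0
G(10) = mex({0, 2, 3}) = 1
G(11) = mex({0, 2, 3}) = 1
G(12) = mex({0, 1, 3}) = 2
G(13) = mex({0, 1, 3}) = 2
Observe that G(8)..G(13) = 0, 0, 1, 1, 2, 2 repeats G(0)..G(5) = 0, 0, 1, 1, 2, 2.
For k >= max(S) = 6, G(k) is determined by the previous 6 values G(k-6)..G(k-1); a window of 6 consecutive values has recurred shifted by 8, so by induction G(k + 8) = G(k) for all k >= 0: the sequence is periodic from the start with period 8.
One period: G(0..7) = 0, 0, 1, 1, 2, 2, 3, 3.
56 mod 8 = 0, so G(56) = G(0) = 0.

0


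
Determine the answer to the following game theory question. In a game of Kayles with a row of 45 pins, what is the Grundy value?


Kayles: a move removes 1 or 2 adjacent pins from a contiguous row.
Removing pins from a row of k leaves two independent rows (a, b) with a + b = k - 1 (one pin) or a + b = k - 2 (two pins); an end removal gives a = 0.
By Sprague-Grundy, G(k) = mex{ G(a) XOR G(b) } over all these splits. G(0) = 0.
G(1): splits (0,0):0^0=0 -> mex({0}) = 1
G(2): splits (0,1):0^1=1 (0,0):0^0=0 -> mex({0, 1}) = 2
G(3): splits (0,2):0^2=2 (1,1):1^1=0 (0,1):0^1=1 -> mex({0, 1, 2}) = 3
G(4): splits (0,3):0^3=3 (1,2):1^2=3 (0,2):0^2=2 (1,1):1^1=0 -> mex({0, 2, 3}) = 1
G(5): splits (0,4):0^1=1 (1,3):1^3=2 (2,2):2^2=0 (0,3):0^3=3 (1,2):1^2=3 -> mex({0, 1, 2, 3}) = 4
G(6) = mex({0, 1, 2, 4}) = 3
G(7) = mex({0, 1, 3, 4, 5}) = 2
G(8) = mex({0, 2, 3, 5, 6}) = 1
G(9) = mex({0, 1, 2, 3, 6, 7}) = 4
G(10) = mex({0, 1, 3, 4, 5, 7}) = 2
G(11) = mex({0, 1, 2, 3, 4, 5}) = 6
G(12) = mex({0, 1, 2, 3, 5, 6, 7}) = 4
G(13) = mex({0, 2, 3, 4, 6, 7}) = 1
G(14) = mex({0, 1, 4, 5, 6, 7}) = 2
G(15) = mex({0, 1, 2, 3, 4, 5, 6}) = 7
G(16) = mex({0, 2, 3, 5, 6, 7}) = 1
G(17) = mex({0, 1, 2, 3, 5, 6, 7}) = 4
G(18) = mex({0, 1, 2, 4, 5, 6}) = 3
G(19) = mex({0, 1, 3, 4, 5, 7}) = 2
G(20) = mex({0, 2, 3, 4, 5, 6, 7}) = 1
G(21) = mex({0, 1, 2, 3, 5, 6, 7}) = 4
G(22) = mex({0, 1, 2, 3, 4, 5, 7}) = 6
G(23) = mex({0, 1, 2, 3, 4, 5, 6}) = 7
G(24) = mex({0, 1, 2, 3, 5, 6, 7}) = 4
G(25) = mex({0, 2, 3, 4, 6, 7}) = 1
G(26) = mex({0, 1, 3, 4, 5, 6, 7}) = 2
G(27) = mex({0, 1, 2, 3, 4, 5, 6, 7}) = 8
G(28) = mex({0, 1, 2, 3, 4, 6, 7, 8}) = 5
G(29) = mex({0, 1, 2, 3, 5, 6, 7, 8, 9}) = 4
G(30) = mex({0, 1, 2, 3, 4, 5, 6, 9, 10}) = 7
G(31) = mex({0, 1, 3, 4, 5, 7, 10, 11}) = 2
G(32) = mex({0, 2, 3, 4, 5, 6, 7, 9, 11}) = 1
G(33) = mex({0, 1, 2, 3, 4, 5, 6, 7, 9, 12}) = 8
G(34) = mex({0, 1, 2, 3, 4, 5, 7, 8, 11, 12}) = 6
G(35) = mex({0, 1, 2, 3, 4, 5, 6, 8, 9, 10, 11}) = 7
G(36) = mex({0, 1, 2, 3, 5, 6, 7, 9, 10}) = 4
G(37) = mex({0, 2, 3, 4, 6, 7, 9, 10, 11, 12}) = 1
G(38) = mex({0, 1, 3, 4, 5, 6, 7, 9, 10, 11, 12}) = 2
G(39) = mex({0, 1, 2, 4, 5, 6, 7, 9, 10, 12, 14}) = 3
G(40) = mex({0, 2, 3, 4, 6, 7, 11, 12, 14}) = 1
G(41) = mex({0, 1, 2, 3, 5, 6, 7, 9, 10, 11, 12}) = 4
G(42) = mex({0, 1, 2, 3, 4, 5, 6, 9, 10}) = 7
G(43) = mex({0, 1, 3, 4, 5, 7, 9, 10, 12, 15}) = 2
G(44) = mex({0, 2, 3, 4, 5, 6, 7, 9, 10, 12, 15}) = 1
G(45) = mex({0, 1, 2, 3, 4, 5, 6, 7, 9, 10, 12, 14}) = 8
Therefore G(45) = 8.

8
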